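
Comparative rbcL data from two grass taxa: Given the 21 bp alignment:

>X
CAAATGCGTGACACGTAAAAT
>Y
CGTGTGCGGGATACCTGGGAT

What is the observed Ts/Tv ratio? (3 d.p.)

Transitions are A↔G and C↔T; transversions are all other mismatches.
Transitions: 6. Transversions: 3.
R = 6/3 = 2.000.

2.000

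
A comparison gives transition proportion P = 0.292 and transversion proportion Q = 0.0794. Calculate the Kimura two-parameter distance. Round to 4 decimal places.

Under the Kimura two-parameter model, d = −½ ln(1 − 2P − Q) − ¼ ln(1 − 2Q).
1 − 2P − Q = 0.3366, giving −½ ln(0.3366) = 0.544430.
1 − 2Q = 0.8412, giving −¼ ln(0.8412) = 0.043231.
d = 0.544430 + 0.043231 = 0.587661.

0.5877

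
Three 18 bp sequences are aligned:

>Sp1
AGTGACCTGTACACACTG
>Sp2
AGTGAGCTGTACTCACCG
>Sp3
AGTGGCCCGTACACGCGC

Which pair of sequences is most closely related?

Sp1 and Sp2

Sp1–Sp2: 3/18 differ, p = 0.167, d = 0.188.
Sp1–Sp3: 5/18 differ, p = 0.278, d = 0.347.
Sp2–Sp3: 7/18 differ, p = 0.389, d = 0.548.
The smallest distance is between Sp1 and Sp2.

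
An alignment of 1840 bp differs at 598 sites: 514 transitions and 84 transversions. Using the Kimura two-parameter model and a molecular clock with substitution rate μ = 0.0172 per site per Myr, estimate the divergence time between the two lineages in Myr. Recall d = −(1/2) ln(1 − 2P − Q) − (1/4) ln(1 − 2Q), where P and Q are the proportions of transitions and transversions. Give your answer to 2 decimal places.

14.17

P = 514/1840 ≈ 0.279348 and Q = 84/1840 ≈ 0.045652.
Under the Kimura two-parameter model, d = −½ ln(1 − 2P − Q) − ¼ ln(1 − 2Q).
1 − 2P − Q = 0.395652, giving −½ ln(0.395652) = 0.463610.
1 − 2Q = 0.908696, giving −¼ ln(0.908696) = 0.023936.
d = 0.463610 + 0.023936 = 0.487546.
Under a molecular clock d = 2μt, so t = d/(2μ) = 0.487546 / (2 × 0.0172) = 14.17 Myr.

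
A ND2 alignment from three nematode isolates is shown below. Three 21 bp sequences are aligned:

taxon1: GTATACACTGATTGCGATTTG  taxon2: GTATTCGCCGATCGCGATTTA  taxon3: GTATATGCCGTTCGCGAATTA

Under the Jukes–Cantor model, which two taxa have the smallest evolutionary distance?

taxon2 and taxon3

taxon1–taxon2: 5/21 differ, p = 0.238, d = 0.286.
taxon1–taxon3: 7/21 differ, p = 0.333, d = 0.441.
taxon2–taxon3: 4/21 differ, p = 0.190, d = 0.220.
The smallest distance is between taxon2 and taxon3.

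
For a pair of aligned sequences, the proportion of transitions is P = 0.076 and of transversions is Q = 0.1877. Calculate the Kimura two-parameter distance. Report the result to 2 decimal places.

Under the Kimura two-parameter model, d = −½ ln(1 − 2P − Q) − ¼ ln(1 − 2Q).
1 − 2P − Q = 0.6603, giving −½ ln(0.6603) = 0.207531.
1 − 2Q = 0.6246, giving −¼ ln(0.6246) = 0.117661.
d = 0.207531 + 0.117661 = 0.325192.

0.33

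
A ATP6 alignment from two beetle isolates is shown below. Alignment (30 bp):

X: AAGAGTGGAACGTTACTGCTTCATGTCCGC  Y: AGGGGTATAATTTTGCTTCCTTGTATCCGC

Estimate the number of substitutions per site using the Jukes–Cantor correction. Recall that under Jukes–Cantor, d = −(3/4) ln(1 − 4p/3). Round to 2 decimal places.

The sequences differ at 12 of 30 sites, so p = 12/30 = 0.4.
d = −(3/4) ln(1 − 4p/3) = −0.75 ln(1 − 0.533333) = −0.75 ln(0.466667)
  = −0.75 × (-0.762139) = 0.571604 substitutions/site.

0.57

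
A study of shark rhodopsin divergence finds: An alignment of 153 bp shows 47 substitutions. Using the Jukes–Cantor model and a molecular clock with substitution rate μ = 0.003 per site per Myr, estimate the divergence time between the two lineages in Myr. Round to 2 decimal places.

65.87

p = 47/153 ≈ 0.30719.
d = −(3/4) ln(1 − 4p/3) = −0.75 ln(1 − 0.409587) = −0.75 ln(0.590413)
  = −0.75 × (-0.526933) = 0.395200 substitutions/site.
Under a molecular clock d = 2μt, so t = d/(2μ) = 0.395200 / (2 × 0.003) = 65.87 Myr.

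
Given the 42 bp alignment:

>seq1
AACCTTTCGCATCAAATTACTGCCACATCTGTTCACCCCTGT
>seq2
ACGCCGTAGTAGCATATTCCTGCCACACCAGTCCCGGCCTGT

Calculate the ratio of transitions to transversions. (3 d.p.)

0.364

Transitions are A↔G and C↔T; transversions are all other mismatches.
Transitions: 4. Transversions: 11.
R = 4/11 = 0.363636… ≈ 0.364 (to 3 d.p.).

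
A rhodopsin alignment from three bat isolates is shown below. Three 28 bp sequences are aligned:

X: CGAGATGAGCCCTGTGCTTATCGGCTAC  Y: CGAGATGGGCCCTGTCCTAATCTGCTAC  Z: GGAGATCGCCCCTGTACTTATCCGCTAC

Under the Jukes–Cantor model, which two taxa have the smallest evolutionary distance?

X and Y

X–Y: 4/28 differ, p = 0.143, d = 0.158.
X–Z: 6/28 differ, p = 0.214, d = 0.252.
Y–Z: 6/28 differ, p = 0.214, d = 0.252.
The smallest distance is between X and Y.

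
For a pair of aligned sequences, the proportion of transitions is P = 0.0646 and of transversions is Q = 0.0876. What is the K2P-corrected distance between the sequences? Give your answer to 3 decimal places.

0.170

Under the Kimura two-parameter model, d = −½ ln(1 − 2P − Q) − ¼ ln(1 − 2Q).
1 − 2P − Q = 0.7832, giving −½ ln(0.7832) = 0.122184.
1 − 2Q = 0.8248, giving −¼ ln(0.8248) = 0.048154.
d = 0.122184 + 0.048154 = 0.170338.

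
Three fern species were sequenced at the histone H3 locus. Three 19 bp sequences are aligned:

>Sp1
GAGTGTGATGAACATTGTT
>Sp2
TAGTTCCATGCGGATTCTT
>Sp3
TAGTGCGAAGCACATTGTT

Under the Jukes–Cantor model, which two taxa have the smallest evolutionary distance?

Sp1–Sp2: 8/19 differ, p = 0.421, d = 0.618.
Sp1–Sp3: 4/19 differ, p = 0.211, d = 0.247.
Sp2–Sp3: 6/19 differ, p = 0.316, d = 0.410.
The smallest distance is between Sp1 and Sp3.

Sp1 and Sp3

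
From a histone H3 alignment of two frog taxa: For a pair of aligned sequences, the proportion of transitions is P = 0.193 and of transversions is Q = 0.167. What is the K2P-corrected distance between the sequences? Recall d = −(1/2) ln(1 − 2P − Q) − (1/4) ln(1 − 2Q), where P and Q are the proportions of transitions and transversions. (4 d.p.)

Under the Kimura two-parameter model, d = −½ ln(1 − 2P − Q) − ¼ ln(1 − 2Q).
1 − 2P − Q = 0.447, giving −½ ln(0.447) = 0.402598.
1 − 2Q = 0.666, giving −¼ ln(0.666) = 0.101616.
d = 0.402598 + 0.101616 = 0.504214.

0.5042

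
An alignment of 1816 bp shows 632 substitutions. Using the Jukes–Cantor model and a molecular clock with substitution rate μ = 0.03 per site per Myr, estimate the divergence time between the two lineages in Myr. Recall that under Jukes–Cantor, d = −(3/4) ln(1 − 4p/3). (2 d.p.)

7.80

p = 632/1816 ≈ 0.348018.
d = −(3/4) ln(1 − 4p/3) = −0.75 ln(1 − 0.464024) = −0.75 ln(0.535976)
  = −0.75 × (-0.623666) = 0.467750 substitutions/site.
Under a molecular clock d = 2μt, so t = d/(2μ) = 0.467750 / (2 × 0.03) = 7.80 Myr.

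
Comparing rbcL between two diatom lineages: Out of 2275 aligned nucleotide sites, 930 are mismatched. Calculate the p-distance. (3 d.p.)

p = 930/2275 = 0.408791… ≈ 0.409 (to 3 d.p.).

0.409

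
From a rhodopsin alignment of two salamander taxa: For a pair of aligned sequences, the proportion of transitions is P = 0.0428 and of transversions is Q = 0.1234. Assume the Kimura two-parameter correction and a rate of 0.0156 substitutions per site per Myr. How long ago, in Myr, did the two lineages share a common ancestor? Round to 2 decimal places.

Under the Kimura two-parameter model, d = −½ ln(1 − 2P − Q) − ¼ ln(1 − 2Q).
1 − 2P − Q = 0.791, giving −½ ln(0.791) = 0.117229.
1 − 2Q = 0.7532, giving −¼ ln(0.7532) = 0.070856.
d = 0.117229 + 0.070856 = 0.188085.
Under a molecular clock d = 2μt, so t = d/(2μ) = 0.188085 / (2 × 0.0156) = 6.03 Myr.

6.03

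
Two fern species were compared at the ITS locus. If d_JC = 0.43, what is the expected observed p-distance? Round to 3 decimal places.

p = (3/4)(1 − e^(−4d/3)) = 0.75 × (1 − e^(-0.573333)) = 0.75 × (1 − 0.563644) = 0.327267.

0.327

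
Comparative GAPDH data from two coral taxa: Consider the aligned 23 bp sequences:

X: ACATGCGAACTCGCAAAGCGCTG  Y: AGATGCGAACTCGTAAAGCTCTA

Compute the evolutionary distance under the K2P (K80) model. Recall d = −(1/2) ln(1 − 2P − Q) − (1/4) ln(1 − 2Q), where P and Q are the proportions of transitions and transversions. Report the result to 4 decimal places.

0.1989

Of 23 sites, 2 differences are transitions and 2 are transversions, so P = 2/23 ≈ 0.086957 and Q = 2/23 ≈ 0.086957.
Under the Kimura two-parameter model, d = −½ ln(1 − 2P − Q) − ¼ ln(1 − 2Q).
1 − 2P − Q = 0.739129, giving −½ ln(0.739129) = 0.151141.
1 − 2Q = 0.826086, giving −¼ ln(0.826086) = 0.047764.
d = 0.151141 + 0.047764 = 0.198905.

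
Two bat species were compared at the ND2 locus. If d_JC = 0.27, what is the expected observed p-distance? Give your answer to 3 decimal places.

p = (3/4)(1 − e^(−4d/3)) = 0.75 × (1 − e^(-0.36)) = 0.75 × (1 − 0.697676) = 0.226743.

0.227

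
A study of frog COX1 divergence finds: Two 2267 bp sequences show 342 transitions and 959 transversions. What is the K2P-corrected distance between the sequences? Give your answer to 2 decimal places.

1.11

P = 342/2267 ≈ 0.15086 and Q = 959/2267 ≈ 0.423026.
Under the Kimura two-parameter model, d = −½ ln(1 − 2P − Q) − ¼ ln(1 − 2Q).
1 − 2P − Q = 0.275254, giving −½ ln(0.275254) = 0.645030.
1 − 2Q = 0.153948, giving −¼ ln(0.153948) = 0.467785.
d = 0.645030 + 0.467785 = 1.112815.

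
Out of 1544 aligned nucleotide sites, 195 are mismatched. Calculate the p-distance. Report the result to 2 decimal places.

0.13

p = 195/1544 = 0.126295… ≈ 0.13 (to 2 d.p.).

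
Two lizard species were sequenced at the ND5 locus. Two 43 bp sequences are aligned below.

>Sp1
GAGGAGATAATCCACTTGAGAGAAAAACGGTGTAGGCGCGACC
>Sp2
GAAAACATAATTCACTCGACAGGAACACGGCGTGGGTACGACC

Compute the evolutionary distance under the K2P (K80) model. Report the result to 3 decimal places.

Of 43 sites, 9 differences are transitions and 3 are transversions, so P = 9/43 ≈ 0.209302 and Q = 3/43 ≈ 0.069767.
Under the Kimura two-parameter model, d = −½ ln(1 − 2P − Q) − ¼ ln(1 − 2Q).
1 − 2P − Q = 0.511629, giving −½ ln(0.511629) = 0.335078.
1 − 2Q = 0.860466, giving −¼ ln(0.860466) = 0.037570.
d = 0.335078 + 0.037570 = 0.372648.

0.373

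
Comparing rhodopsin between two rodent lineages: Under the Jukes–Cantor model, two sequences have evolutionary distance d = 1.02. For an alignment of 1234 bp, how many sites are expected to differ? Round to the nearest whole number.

688

Invert JC69: p = (3/4)(1 − e^(−4d/3)) = 0.75 × (1 − e^(-1.36)) = 0.75 × (1 − 0.256661) = 0.557504.
Expected differing sites = pL ≈ 0.557504 × 1234 = 687.959936 ≈ 688.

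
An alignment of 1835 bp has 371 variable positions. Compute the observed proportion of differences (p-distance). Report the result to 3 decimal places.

p = 371/1835 = 0.202179… ≈ 0.202 (to 3 d.p.).

0.202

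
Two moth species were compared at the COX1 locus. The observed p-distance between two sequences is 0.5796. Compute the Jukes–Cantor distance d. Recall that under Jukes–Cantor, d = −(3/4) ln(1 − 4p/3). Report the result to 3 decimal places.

1.111

d = −(3/4) ln(1 − 4p/3) = −0.75 ln(1 − 0.7728) = −0.75 ln(0.2272)
  = −0.75 × (-1.481925) = 1.111444 substitutions/site.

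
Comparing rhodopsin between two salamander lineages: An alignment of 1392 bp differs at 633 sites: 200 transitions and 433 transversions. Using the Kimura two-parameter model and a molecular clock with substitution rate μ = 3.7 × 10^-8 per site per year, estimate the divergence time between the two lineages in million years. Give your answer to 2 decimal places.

9.45

P = 200/1392 ≈ 0.143678 and Q = 433/1392 ≈ 0.311063.
Under the Kimura two-parameter model, d = −½ ln(1 − 2P − Q) − ¼ ln(1 − 2Q).
1 − 2P − Q = 0.401581, giving −½ ln(0.401581) = 0.456173.
1 − 2Q = 0.377874, giving −¼ ln(0.377874) = 0.243299.
d = 0.456173 + 0.243299 = 0.699472.
Under a molecular clock d = 2μt, so t = d/(2μ) = 0.699472 / (2 × 3.7 × 10^-8) = 9.45 million years.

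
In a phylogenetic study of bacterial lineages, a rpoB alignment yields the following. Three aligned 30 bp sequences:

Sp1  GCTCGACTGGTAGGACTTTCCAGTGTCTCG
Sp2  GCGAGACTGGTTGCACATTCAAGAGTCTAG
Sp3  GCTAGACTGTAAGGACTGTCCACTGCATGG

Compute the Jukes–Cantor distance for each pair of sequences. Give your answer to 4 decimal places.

d(Sp1,Sp2) = 0.3295, d(Sp1,Sp3) = 0.3295, d(Sp2,Sp3) = 0.6467

Sp1–Sp2: 8/30 sites differ → p ≈ 0.266667, d = −0.75 ln(1 − 0.355556) = 0.329526 ≈ 0.3295.
Sp1–Sp3: 8/30 sites differ → p ≈ 0.266667, d = −0.75 ln(1 − 0.355556) = 0.329526 ≈ 0.3295.
Sp2–Sp3: 13/30 sites differ → p ≈ 0.433333, d = −0.75 ln(1 − 0.577777) = 0.646666 ≈ 0.6467.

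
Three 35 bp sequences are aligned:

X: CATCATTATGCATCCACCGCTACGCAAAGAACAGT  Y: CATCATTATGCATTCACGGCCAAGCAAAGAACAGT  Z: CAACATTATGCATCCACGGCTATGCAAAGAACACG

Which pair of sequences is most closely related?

X and Y

X–Y: 4/35 differ, p = 0.114, d = 0.124.
X–Z: 5/35 differ, p = 0.143, d = 0.158.
Y–Z: 6/35 differ, p = 0.171, d = 0.195.
The smallest distance is between X and Y.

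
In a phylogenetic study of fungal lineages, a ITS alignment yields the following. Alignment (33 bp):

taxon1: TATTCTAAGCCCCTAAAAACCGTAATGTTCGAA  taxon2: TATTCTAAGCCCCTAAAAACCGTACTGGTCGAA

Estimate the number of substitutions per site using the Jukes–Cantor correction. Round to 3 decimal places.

The sequences differ at 2 of 33 sites (25, 28), so p = 2/33 ≈ 0.060606.
d = −(3/4) ln(1 − 4p/3) = −0.75 ln(1 − 0.080808) = −0.75 ln(0.919192)
  = −0.75 × (-0.084260) = 0.063195 substitutions/site.

0.063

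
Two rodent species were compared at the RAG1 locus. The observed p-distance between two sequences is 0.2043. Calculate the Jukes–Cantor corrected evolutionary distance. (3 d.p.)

d = −(3/4) ln(1 − 4p/3) = −0.75 ln(1 − 0.2724) = −0.75 ln(0.7276)
  = −0.75 × (-0.318004) = 0.238503 substitutions/site.

0.239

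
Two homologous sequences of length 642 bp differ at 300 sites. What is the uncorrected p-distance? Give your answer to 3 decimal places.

0.467

p = 300/642 = 0.467289… ≈ 0.467 (to 3 d.p.).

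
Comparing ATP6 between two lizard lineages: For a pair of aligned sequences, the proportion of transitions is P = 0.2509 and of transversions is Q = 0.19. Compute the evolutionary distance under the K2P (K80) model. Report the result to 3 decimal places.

Under the Kimura two-parameter model, d = −½ ln(1 − 2P − Q) − ¼ ln(1 − 2Q).
1 − 2P − Q = 0.3082, giving −½ ln(0.3082) = 0.588503.
1 − 2Q = 0.62, giving −¼ ln(0.62) = 0.119509.
d = 0.588503 + 0.119509 = 0.708012.

0.708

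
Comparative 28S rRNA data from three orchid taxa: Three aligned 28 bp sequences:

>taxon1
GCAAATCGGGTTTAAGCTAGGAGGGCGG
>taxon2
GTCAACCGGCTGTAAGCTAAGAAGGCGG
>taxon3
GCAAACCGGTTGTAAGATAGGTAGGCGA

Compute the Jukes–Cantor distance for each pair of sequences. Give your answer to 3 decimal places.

d(taxon1,taxon2) = 0.304, d(taxon1,taxon3) = 0.304, d(taxon2,taxon3) = 0.304

taxon1–taxon2: 7/28 sites differ → p = 0.25, d = −0.75 ln(1 − 0.333333) = 0.304098 ≈ 0.304.
taxon1–taxon3: 7/28 sites differ → p = 0.25, d = −0.75 ln(1 − 0.333333) = 0.304098 ≈ 0.304.
taxon2–taxon3: 7/28 sites differ → p = 0.25, d = −0.75 ln(1 − 0.333333) = 0.304098 ≈ 0.304.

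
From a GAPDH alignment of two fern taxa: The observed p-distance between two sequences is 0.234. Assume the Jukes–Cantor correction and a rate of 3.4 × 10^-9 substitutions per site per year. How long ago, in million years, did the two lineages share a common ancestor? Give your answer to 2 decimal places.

d = −(3/4) ln(1 − 4p/3) = −0.75 ln(1 − 0.312) = −0.75 ln(0.688)
  = −0.75 × (-0.373966) = 0.280475 substitutions/site.
Under a molecular clock d = 2μt, so t = d/(2μ) = 0.280475 / (2 × 3.4 × 10^-9) = 41.25 million years.

41.25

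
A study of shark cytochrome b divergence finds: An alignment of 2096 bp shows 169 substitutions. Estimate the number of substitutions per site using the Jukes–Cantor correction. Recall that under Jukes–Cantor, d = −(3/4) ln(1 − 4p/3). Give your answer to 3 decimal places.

p = 169/2096 ≈ 0.08063.
d = −(3/4) ln(1 − 4p/3) = −0.75 ln(1 − 0.107507) = −0.75 ln(0.892493)
  = −0.75 × (-0.113737) = 0.085303 substitutions/site.

0.085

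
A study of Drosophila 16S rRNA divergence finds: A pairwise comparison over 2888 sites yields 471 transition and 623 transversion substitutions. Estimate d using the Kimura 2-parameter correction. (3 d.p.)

0.531

P = 471/2888 ≈ 0.163089 and Q = 623/2888 ≈ 0.21572.
Under the Kimura two-parameter model, d = −½ ln(1 − 2P − Q) − ¼ ln(1 − 2Q).
1 − 2P − Q = 0.458102, giving −½ ln(0.458102) = 0.390332.
1 − 2Q = 0.56856, giving −¼ ln(0.56856) = 0.141162.
d = 0.390332 + 0.141162 = 0.531494.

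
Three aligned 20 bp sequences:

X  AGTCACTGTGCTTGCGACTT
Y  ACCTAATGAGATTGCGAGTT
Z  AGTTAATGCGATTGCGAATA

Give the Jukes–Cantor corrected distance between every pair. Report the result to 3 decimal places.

d(X,Y) = 0.471, d(X,Z) = 0.383, d(Y,Z) = 0.304

X–Y: 7/20 sites differ → p = 0.35, d = −0.75 ln(1 − 0.466667) = 0.471457 ≈ 0.471.
X–Z: 6/20 sites differ → p = 0.3, d = −0.75 ln(1 − 0.4) = 0.383119 ≈ 0.383.
Y–Z: 5/20 sites differ → p = 0.25, d = −0.75 ln(1 − 0.333333) = 0.304098 ≈ 0.304.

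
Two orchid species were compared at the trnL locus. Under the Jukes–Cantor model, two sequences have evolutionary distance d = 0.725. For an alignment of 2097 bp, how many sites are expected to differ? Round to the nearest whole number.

Invert JC69: p = (3/4)(1 − e^(−4d/3)) = 0.75 × (1 − e^(-0.966667)) = 0.75 × (1 − 0.380349) = 0.464738.
Expected differing sites = pL ≈ 0.464738 × 2097 = 974.555586 ≈ 975.

975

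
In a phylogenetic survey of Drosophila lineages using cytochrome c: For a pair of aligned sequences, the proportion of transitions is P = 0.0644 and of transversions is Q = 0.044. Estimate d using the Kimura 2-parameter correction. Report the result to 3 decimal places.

Under the Kimura two-parameter model, d = −½ ln(1 − 2P − Q) − ¼ ln(1 − 2Q).
1 − 2P − Q = 0.8272, giving −½ ln(0.8272) = 0.094854.
1 − 2Q = 0.912, giving −¼ ln(0.912) = 0.023029.
d = 0.094854 + 0.023029 = 0.117883.

0.118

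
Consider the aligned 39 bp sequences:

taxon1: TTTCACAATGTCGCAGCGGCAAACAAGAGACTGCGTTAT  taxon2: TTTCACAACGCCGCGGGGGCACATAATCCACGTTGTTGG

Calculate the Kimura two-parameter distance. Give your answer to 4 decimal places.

Of 39 sites, 6 differences are transitions and 8 are transversions, so P = 6/39 ≈ 0.153846 and Q = 8/39 ≈ 0.205128.
Under the Kimura two-parameter model, d = −½ ln(1 − 2P − Q) − ¼ ln(1 − 2Q).
1 − 2P − Q = 0.48718, giving −½ ln(0.48718) = 0.359561.
1 − 2Q = 0.589744, giving −¼ ln(0.589744) = 0.132017.
d = 0.359561 + 0.132017 = 0.491578.

0.4916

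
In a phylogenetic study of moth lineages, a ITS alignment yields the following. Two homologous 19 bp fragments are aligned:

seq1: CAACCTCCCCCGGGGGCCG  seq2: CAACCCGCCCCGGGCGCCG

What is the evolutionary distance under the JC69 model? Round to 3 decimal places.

The sequences differ at 3 of 19 sites (6, 7, 15), so p = 3/19 ≈ 0.157895.
d = −(3/4) ln(1 − 4p/3) = −0.75 ln(1 − 0.210527) = −0.75 ln(0.789473)
  = −0.75 × (-0.236390) = 0.177293 substitutions/site.

0.177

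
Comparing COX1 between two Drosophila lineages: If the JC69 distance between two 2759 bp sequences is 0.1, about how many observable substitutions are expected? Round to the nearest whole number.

Invert JC69: p = (3/4)(1 − e^(−4d/3)) = 0.75 × (1 − e^(-0.133333)) = 0.75 × (1 − 0.875174) = 0.093620.
Expected differing sites = pL ≈ 0.093620 × 2759 = 258.29758 ≈ 258.

258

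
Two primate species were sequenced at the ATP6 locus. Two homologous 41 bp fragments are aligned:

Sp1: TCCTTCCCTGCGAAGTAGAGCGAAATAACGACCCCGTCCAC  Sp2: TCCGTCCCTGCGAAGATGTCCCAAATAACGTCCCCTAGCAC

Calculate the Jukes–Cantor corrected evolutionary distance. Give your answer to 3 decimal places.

0.295

The sequences differ at 10 of 41 sites (4, 16, 17, 19, 20, 22, 31, 36, 37, 38), so p = 10/41 ≈ 0.243902.
d = −(3/4) ln(1 − 4p/3) = −0.75 ln(1 − 0.325203) = −0.75 ln(0.674797)
  = −0.75 × (-0.393343) = 0.295007 substitutions/site.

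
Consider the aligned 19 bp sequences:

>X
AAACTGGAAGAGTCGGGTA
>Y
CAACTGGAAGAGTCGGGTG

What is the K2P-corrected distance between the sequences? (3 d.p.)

0.114

Of 19 sites, 1 differences are transitions and 1 are transversions, so P = 1/19 ≈ 0.052632 and Q = 1/19 ≈ 0.052632.
Under the Kimura two-parameter model, d = −½ ln(1 − 2P − Q) − ¼ ln(1 − 2Q).
1 − 2P − Q = 0.842104, giving −½ ln(0.842104) = 0.085926.
1 − 2Q = 0.894736, giving −¼ ln(0.894736) = 0.027807.
d = 0.085926 + 0.027807 = 0.113733.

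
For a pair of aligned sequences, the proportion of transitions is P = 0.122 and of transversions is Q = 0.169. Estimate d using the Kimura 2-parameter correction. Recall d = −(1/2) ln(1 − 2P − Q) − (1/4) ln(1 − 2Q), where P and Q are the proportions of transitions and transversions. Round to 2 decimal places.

Under the Kimura two-parameter model, d = −½ ln(1 − 2P − Q) − ¼ ln(1 − 2Q).
1 − 2P − Q = 0.587, giving −½ ln(0.587) = 0.266365.
1 − 2Q = 0.662, giving −¼ ln(0.662) = 0.103122.
d = 0.266365 + 0.103122 = 0.369487.

0.37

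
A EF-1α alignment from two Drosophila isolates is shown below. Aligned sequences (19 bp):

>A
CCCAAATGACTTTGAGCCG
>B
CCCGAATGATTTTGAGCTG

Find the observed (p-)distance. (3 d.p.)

0.158

The sequences differ at 3 of 19 positions (sites 4, 10, 18).
p = 3/19 = 0.157894… ≈ 0.158 (to 3 d.p.).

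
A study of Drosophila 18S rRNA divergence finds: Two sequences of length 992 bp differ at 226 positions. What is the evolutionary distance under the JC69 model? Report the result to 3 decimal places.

0.272

p = 226/992 ≈ 0.227823.
d = −(3/4) ln(1 − 4p/3) = −0.75 ln(1 − 0.303764) = −0.75 ln(0.696236)
  = −0.75 × (-0.362067) = 0.271550 substitutions/site.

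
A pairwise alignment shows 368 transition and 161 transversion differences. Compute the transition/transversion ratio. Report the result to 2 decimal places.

R = 368/161 = 2.285714… ≈ 2.29 (to 2 d.p.).

2.29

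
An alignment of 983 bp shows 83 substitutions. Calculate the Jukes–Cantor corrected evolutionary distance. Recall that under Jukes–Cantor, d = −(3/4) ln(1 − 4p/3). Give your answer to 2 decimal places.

0.09

p = 83/983 ≈ 0.084435.
d = −(3/4) ln(1 − 4p/3) = −0.75 ln(1 − 0.11258) = −0.75 ln(0.88742)
  = −0.75 × (-0.119437) = 0.089578 substitutions/site.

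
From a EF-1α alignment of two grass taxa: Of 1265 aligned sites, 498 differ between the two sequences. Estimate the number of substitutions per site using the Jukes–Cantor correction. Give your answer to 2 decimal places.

p = 498/1265 ≈ 0.393676.
d = −(3/4) ln(1 − 4p/3) = −0.75 ln(1 − 0.524901) = −0.75 ln(0.475099)
  = −0.75 × (-0.744232) = 0.558174 substitutions/site.

0.56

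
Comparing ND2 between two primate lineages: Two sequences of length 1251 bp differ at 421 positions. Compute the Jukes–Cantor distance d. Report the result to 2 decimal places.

p = 421/1251 ≈ 0.336531.
d = −(3/4) ln(1 − 4p/3) = −0.75 ln(1 − 0.448708) = −0.75 ln(0.551292)
  = −0.75 × (-0.595491) = 0.446618 substitutions/site.

0.45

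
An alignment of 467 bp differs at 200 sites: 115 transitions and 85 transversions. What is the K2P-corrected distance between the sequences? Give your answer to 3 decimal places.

0.674

P = 115/467 ≈ 0.246253 and Q = 85/467 ≈ 0.182013.
Under the Kimura two-parameter model, d = −½ ln(1 − 2P − Q) − ¼ ln(1 − 2Q).
1 − 2P − Q = 0.325481, giving −½ ln(0.325481) = 0.561226.
1 − 2Q = 0.635974, giving −¼ ln(0.635974) = 0.113149.
d = 0.561226 + 0.113149 = 0.674375.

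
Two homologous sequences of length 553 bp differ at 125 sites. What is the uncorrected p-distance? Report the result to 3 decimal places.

0.226

p = 125/553 = 0.226039… ≈ 0.226 (to 3 d.p.).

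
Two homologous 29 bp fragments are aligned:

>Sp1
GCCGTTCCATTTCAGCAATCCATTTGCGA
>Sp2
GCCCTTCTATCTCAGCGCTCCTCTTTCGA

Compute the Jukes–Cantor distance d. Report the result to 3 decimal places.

The sequences differ at 8 of 29 sites (4, 8, 11, 17, 18, 22, 23, 26), so p = 8/29 ≈ 0.275862.
d = −(3/4) ln(1 − 4p/3) = −0.75 ln(1 − 0.367816) = −0.75 ln(0.632184)
  = −0.75 × (-0.458575) = 0.343931 substitutions/site.

0.344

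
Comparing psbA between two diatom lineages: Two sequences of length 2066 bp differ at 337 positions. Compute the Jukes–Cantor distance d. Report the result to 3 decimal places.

p = 337/2066 ≈ 0.163117.
d = −(3/4) ln(1 − 4p/3) = −0.75 ln(1 − 0.217489) = −0.75 ln(0.782511)
  = −0.75 × (-0.245247) = 0.183935 substitutions/site.

0.184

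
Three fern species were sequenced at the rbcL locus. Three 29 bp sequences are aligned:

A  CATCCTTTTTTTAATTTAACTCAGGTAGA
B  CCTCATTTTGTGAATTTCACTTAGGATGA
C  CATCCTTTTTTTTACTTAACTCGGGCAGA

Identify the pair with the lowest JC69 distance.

A–B: 8/29 differ, p = 0.276, d = 0.344.
A–C: 4/29 differ, p = 0.138, d = 0.152.
B–C: 11/29 differ, p = 0.379, d = 0.529.
The smallest distance is between A and C.

A and C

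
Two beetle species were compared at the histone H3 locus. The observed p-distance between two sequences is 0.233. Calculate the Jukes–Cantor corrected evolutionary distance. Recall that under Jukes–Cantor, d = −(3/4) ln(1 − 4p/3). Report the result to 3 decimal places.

0.279

d = −(3/4) ln(1 − 4p/3) = −0.75 ln(1 − 0.310667) = −0.75 ln(0.689333)
  = −0.75 × (-0.372031) = 0.279023 substitutions/site.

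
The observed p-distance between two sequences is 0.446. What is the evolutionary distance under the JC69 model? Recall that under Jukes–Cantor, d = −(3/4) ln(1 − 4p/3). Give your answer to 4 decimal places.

d = −(3/4) ln(1 − 4p/3) = −0.75 ln(1 − 0.594667) = −0.75 ln(0.405333)
  = −0.75 × (-0.903046) = 0.677285 substitutions/site.

0.6773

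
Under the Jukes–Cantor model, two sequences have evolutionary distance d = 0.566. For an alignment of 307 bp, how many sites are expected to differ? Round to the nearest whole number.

122

Invert JC69: p = (3/4)(1 − e^(−4d/3)) = 0.75 × (1 − e^(-0.754667)) = 0.75 × (1 − 0.470167) = 0.397375.
Expected differing sites = pL ≈ 0.397375 × 307 = 121.994125 ≈ 122.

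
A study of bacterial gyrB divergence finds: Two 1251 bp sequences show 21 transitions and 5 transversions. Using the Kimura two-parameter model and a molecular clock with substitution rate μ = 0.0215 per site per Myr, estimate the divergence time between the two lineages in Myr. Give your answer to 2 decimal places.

P = 21/1251 ≈ 0.016787 and Q = 5/1251 ≈ 0.003997.
Under the Kimura two-parameter model, d = −½ ln(1 − 2P − Q) − ¼ ln(1 − 2Q).
1 − 2P − Q = 0.962429, giving −½ ln(0.962429) = 0.019147.
1 − 2Q = 0.992006, giving −¼ ln(0.992006) = 0.002007.
d = 0.019147 + 0.002007 = 0.021154.
Under a molecular clock d = 2μt, so t = d/(2μ) = 0.021154 / (2 × 0.0215) = 0.49 Myr.

0.49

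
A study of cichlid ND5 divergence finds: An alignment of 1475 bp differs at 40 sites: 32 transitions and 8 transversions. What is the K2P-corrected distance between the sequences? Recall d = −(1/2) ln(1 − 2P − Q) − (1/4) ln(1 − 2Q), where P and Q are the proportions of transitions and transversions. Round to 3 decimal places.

P = 32/1475 ≈ 0.021695 and Q = 8/1475 ≈ 0.005424.
Under the Kimura two-parameter model, d = −½ ln(1 − 2P − Q) − ¼ ln(1 − 2Q).
1 − 2P − Q = 0.951186, giving −½ ln(0.951186) = 0.025023.
1 − 2Q = 0.989152, giving −¼ ln(0.989152) = 0.002727.
d = 0.025023 + 0.002727 = 0.027750.

0.028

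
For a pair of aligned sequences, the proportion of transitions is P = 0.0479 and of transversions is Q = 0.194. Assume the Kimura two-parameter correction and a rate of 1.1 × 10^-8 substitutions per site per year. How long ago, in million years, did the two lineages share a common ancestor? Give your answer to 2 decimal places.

13.36

Under the Kimura two-parameter model, d = −½ ln(1 − 2P − Q) − ¼ ln(1 − 2Q).
1 − 2P − Q = 0.7102, giving −½ ln(0.7102) = 0.171104.
1 − 2Q = 0.612, giving −¼ ln(0.612) = 0.122756.
d = 0.171104 + 0.122756 = 0.293860.
Under a molecular clock d = 2μt, so t = d/(2μ) = 0.293860 / (2 × 1.1 × 10^-8) = 13.36 million years.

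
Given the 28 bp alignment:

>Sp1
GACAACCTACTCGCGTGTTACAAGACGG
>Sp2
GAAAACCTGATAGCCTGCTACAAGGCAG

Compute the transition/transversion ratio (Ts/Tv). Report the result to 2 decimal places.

1.00

Transitions are A↔G and C↔T; transversions are all other mismatches.
Transitions: 4. Transversions: 4.
R = 4/4 = 1.00.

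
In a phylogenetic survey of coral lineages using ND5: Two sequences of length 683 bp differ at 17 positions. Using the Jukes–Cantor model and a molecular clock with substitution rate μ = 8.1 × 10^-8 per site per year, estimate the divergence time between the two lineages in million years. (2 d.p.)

0.16

p = 17/683 ≈ 0.02489.
d = −(3/4) ln(1 − 4p/3) = −0.75 ln(1 − 0.033187) = −0.75 ln(0.966813)
  = −0.75 × (-0.033750) = 0.025313 substitutions/site.
Under a molecular clock d = 2μt, so t = d/(2μ) = 0.025313 / (2 × 8.1 × 10^-8) = 0.16 million years.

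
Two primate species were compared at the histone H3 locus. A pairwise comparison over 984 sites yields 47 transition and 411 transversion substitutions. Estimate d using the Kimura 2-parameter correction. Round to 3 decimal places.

P = 47/984 ≈ 0.047764 and Q = 411/984 ≈ 0.417683.
Under the Kimura two-parameter model, d = −½ ln(1 − 2P − Q) − ¼ ln(1 − 2Q).
1 − 2P − Q = 0.486789, giving −½ ln(0.486789) = 0.359962.
1 − 2Q = 0.164634, giving −¼ ln(0.164634) = 0.451008.
d = 0.359962 + 0.451008 = 0.810970.

0.811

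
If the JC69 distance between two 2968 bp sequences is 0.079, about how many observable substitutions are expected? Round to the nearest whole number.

223

Invert JC69: p = (3/4)(1 − e^(−4d/3)) = 0.75 × (1 − e^(-0.105333)) = 0.75 × (1 − 0.900025) = 0.074981.
Expected differing sites = pL ≈ 0.074981 × 2968 = 222.543608 ≈ 223.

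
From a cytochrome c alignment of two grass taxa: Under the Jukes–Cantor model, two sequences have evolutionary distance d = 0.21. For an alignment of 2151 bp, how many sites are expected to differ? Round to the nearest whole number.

394

Invert JC69: p = (3/4)(1 − e^(−4d/3)) = 0.75 × (1 − e^(-0.28)) = 0.75 × (1 − 0.755784) = 0.183162.
Expected differing sites = pL ≈ 0.183162 × 2151 = 393.981462 ≈ 394.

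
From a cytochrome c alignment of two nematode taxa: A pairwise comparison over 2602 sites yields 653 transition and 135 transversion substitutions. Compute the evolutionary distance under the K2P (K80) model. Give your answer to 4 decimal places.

P = 653/2602 ≈ 0.250961 and Q = 135/2602 ≈ 0.051883.
Under the Kimura two-parameter model, d = −½ ln(1 − 2P − Q) − ¼ ln(1 − 2Q).
1 − 2P − Q = 0.446195, giving −½ ln(0.446195) = 0.403500.
1 − 2Q = 0.896234, giving −¼ ln(0.896234) = 0.027388.
d = 0.403500 + 0.027388 = 0.430888.

0.4309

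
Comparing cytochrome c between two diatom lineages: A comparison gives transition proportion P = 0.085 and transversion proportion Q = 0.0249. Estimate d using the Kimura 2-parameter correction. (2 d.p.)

Under the Kimura two-parameter model, d = −½ ln(1 − 2P − Q) − ¼ ln(1 − 2Q).
1 − 2P − Q = 0.8051, giving −½ ln(0.8051) = 0.108394.
1 − 2Q = 0.9502, giving −¼ ln(0.9502) = 0.012771.
d = 0.108394 + 0.012771 = 0.121165.

0.12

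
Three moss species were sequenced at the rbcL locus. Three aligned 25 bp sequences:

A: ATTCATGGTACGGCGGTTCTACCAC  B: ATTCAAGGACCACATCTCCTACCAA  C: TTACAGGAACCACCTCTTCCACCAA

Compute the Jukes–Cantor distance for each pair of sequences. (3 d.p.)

A–B: 10/25 sites differ → p = 0.4, d = −0.75 ln(1 − 0.533333) = 0.571605 ≈ 0.572.
A–C: 12/25 sites differ → p = 0.48, d = −0.75 ln(1 − 0.64) = 0.766238 ≈ 0.766.
B–C: 7/25 sites differ → p = 0.28, d = −0.75 ln(1 − 0.373333) = 0.350505 ≈ 0.351.

d(A,B) = 0.572, d(A,C) = 0.766, d(B,C) = 0.351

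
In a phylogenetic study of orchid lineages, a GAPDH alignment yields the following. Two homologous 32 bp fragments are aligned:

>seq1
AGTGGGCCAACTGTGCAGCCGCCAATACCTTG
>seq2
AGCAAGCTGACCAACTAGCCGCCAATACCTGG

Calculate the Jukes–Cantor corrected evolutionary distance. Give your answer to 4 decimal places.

0.4598

The sequences differ at 11 of 32 sites, so p = 11/32 = 0.34375.
d = −(3/4) ln(1 − 4p/3) = −0.75 ln(1 − 0.458333) = −0.75 ln(0.541667)
  = −0.75 × (-0.613104) = 0.459828 substitutions/site.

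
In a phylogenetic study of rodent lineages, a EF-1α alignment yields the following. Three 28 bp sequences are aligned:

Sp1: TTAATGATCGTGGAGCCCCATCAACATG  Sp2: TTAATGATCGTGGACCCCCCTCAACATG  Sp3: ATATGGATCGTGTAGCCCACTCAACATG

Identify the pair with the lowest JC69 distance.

Sp1–Sp2: 2/28 differ, p = 0.071, d = 0.075.
Sp1–Sp3: 6/28 differ, p = 0.214, d = 0.252.
Sp2–Sp3: 6/28 differ, p = 0.214, d = 0.252.
The smallest distance is between Sp1 and Sp2.

Sp1 and Sp2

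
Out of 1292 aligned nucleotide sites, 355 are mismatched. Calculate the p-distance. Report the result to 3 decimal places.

0.275

p = 355/1292 = 0.274767… ≈ 0.275 (to 3 d.p.).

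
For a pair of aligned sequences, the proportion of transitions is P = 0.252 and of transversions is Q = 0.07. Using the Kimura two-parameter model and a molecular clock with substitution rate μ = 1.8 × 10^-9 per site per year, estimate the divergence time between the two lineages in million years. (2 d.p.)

128.99

Under the Kimura two-parameter model, d = −½ ln(1 − 2P − Q) − ¼ ln(1 − 2Q).
1 − 2P − Q = 0.426, giving −½ ln(0.426) = 0.426658.
1 − 2Q = 0.86, giving −¼ ln(0.86) = 0.037706.
d = 0.426658 + 0.037706 = 0.464364.
Under a molecular clock d = 2μt, so t = d/(2μ) = 0.464364 / (2 × 1.8 × 10^-9) = 128.99 million years.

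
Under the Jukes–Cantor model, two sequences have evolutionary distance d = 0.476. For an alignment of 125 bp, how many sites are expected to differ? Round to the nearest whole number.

Invert JC69: p = (3/4)(1 − e^(−4d/3)) = 0.75 × (1 − e^(-0.634667)) = 0.75 × (1 − 0.530112) = 0.352416.
Expected differing sites = pL ≈ 0.352416 × 125 = 44.052 ≈ 44.

44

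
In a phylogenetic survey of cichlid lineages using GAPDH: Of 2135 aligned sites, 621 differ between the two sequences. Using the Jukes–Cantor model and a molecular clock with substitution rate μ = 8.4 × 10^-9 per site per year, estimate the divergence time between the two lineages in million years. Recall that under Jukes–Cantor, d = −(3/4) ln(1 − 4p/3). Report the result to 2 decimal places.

21.91

p = 621/2135 ≈ 0.290867.
d = −(3/4) ln(1 − 4p/3) = −0.75 ln(1 − 0.387823) = −0.75 ln(0.612177)
  = −0.75 × (-0.490734) = 0.368051 substitutions/site.
Under a molecular clock d = 2μt, so t = d/(2μ) = 0.368051 / (2 × 8.4 × 10^-9) = 21.91 million years.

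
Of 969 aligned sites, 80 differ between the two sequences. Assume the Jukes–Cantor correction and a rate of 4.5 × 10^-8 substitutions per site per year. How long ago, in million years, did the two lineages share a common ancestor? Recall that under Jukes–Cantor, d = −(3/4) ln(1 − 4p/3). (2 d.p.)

0.97

p = 80/969 ≈ 0.082559.
d = −(3/4) ln(1 − 4p/3) = −0.75 ln(1 − 0.110079) = −0.75 ln(0.889921)
  = −0.75 × (-0.116623) = 0.087467 substitutions/site.
Under a molecular clock d = 2μt, so t = d/(2μ) = 0.087467 / (2 × 4.5 × 10^-8) = 0.97 million years.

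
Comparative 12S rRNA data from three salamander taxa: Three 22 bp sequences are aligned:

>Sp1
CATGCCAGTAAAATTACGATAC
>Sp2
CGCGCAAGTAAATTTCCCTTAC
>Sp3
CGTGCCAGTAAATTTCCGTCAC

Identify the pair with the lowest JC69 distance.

Sp1–Sp2: 7/22 differ, p = 0.318, d = 0.414.
Sp1–Sp3: 5/22 differ, p = 0.227, d = 0.271.
Sp2–Sp3: 4/22 differ, p = 0.182, d = 0.208.
The smallest distance is between Sp2 and Sp3.

Sp2 and Sp3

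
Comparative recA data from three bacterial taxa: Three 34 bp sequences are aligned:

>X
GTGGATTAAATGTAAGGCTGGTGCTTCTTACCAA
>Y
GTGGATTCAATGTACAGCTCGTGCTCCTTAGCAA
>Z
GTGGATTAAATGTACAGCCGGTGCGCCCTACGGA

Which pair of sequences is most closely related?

X and Y

X–Y: 6/34 differ, p = 0.176, d = 0.201.
X–Z: 8/34 differ, p = 0.235, d = 0.282.
Y–Z: 8/34 differ, p = 0.235, d = 0.282.
The smallest distance is between X and Y.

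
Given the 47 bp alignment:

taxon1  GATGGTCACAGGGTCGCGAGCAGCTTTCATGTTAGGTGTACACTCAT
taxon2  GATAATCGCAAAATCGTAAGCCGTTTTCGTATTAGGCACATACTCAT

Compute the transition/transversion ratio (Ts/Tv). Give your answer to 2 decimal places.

Transitions are A↔G and C↔T; transversions are all other mismatches.
Transitions: 15. Transversions: 1.
R = 15/1 = 15.00.

15.00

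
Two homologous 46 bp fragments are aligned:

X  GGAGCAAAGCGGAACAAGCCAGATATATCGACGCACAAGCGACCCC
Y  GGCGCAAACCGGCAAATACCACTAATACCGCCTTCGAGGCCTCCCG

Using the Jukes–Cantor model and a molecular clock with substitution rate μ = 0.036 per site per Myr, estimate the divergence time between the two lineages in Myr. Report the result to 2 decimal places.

8.33

The sequences differ at 19 of 46 sites, so p = 19/46 ≈ 0.413043.
d = −(3/4) ln(1 − 4p/3) = −0.75 ln(1 − 0.550724) = −0.75 ln(0.449276)
  = −0.75 × (-0.800118) = 0.600089 substitutions/site.
Under a molecular clock d = 2μt, so t = d/(2μ) = 0.600089 / (2 × 0.036) = 8.33 Myr.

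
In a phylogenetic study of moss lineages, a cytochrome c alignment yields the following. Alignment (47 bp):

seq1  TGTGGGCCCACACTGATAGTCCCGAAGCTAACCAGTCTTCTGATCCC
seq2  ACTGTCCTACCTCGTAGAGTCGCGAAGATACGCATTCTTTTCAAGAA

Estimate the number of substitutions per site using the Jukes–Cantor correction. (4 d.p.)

0.7339

The sequences differ at 22 of 47 sites, so p = 22/47 ≈ 0.468085.
d = −(3/4) ln(1 − 4p/3) = −0.75 ln(1 − 0.624113) = −0.75 ln(0.375887)
  = −0.75 × (-0.978467) = 0.733850 substitutions/site.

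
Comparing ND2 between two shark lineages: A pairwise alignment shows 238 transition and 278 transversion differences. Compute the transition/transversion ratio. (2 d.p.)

0.86

R = 238/278 = 0.856115… ≈ 0.86 (to 2 d.p.).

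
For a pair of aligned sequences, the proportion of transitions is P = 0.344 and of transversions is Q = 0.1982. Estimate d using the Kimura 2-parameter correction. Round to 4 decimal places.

Under the Kimura two-parameter model, d = −½ ln(1 − 2P − Q) − ¼ ln(1 − 2Q).
1 − 2P − Q = 0.1138, giving −½ ln(0.1138) = 1.086656.
1 − 2Q = 0.6036, giving −¼ ln(0.6036) = 0.126211.
d = 1.086656 + 0.126211 = 1.212867.

1.2129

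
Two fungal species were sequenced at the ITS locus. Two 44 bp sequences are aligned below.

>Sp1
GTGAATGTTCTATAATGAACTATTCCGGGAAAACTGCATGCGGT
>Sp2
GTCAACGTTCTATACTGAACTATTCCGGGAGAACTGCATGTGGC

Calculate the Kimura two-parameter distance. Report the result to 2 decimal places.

0.15

Of 44 sites, 4 differences are transitions and 2 are transversions, so P = 4/44 ≈ 0.090909 and Q = 2/44 ≈ 0.045455.
Under the Kimura two-parameter model, d = −½ ln(1 − 2P − Q) − ¼ ln(1 − 2Q).
1 − 2P − Q = 0.772727, giving −½ ln(0.772727) = 0.128915.
1 − 2Q = 0.90909, giving −¼ ln(0.90909) = 0.023828.
d = 0.128915 + 0.023828 = 0.152743.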